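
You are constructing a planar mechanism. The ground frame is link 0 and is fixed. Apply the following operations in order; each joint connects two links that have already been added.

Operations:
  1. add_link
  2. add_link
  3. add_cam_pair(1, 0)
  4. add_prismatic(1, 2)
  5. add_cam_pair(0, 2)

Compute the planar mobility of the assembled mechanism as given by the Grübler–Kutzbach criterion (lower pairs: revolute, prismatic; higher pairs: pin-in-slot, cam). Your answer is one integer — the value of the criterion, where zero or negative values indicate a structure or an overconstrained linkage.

[1;0;0] (link 0 is ground)
L+ [2;0;0]
L+ [3;0;0]
C(1,0)∈J2 [3;0;1]
P(1,2)∈J1 [3;1;1]
C(0,2)∈J2 [3;1;2]
mobility = 6 − 2 − 2 = 2

M = 2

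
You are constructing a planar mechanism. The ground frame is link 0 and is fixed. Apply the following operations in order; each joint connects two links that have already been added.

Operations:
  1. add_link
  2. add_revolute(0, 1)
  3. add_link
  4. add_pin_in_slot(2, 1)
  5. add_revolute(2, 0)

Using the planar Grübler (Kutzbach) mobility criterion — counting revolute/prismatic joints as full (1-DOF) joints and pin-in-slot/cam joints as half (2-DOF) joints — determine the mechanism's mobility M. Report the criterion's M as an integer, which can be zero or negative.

L=1 J1=0 J2=0
add link → L=2 J1=0 J2=0
R@0,1 dof=1 J1 → L=2 J1=1 J2=0
add link → L=3 J1=1 J2=0
PS@2,1 dof=2 J2 → L=3 J1=1 J2=1
R@2,0 dof=1 J1 → L=3 J1=2 J2=1
M=3(L−1)−2J1−J2=3·2−2·2−1=1

M = 1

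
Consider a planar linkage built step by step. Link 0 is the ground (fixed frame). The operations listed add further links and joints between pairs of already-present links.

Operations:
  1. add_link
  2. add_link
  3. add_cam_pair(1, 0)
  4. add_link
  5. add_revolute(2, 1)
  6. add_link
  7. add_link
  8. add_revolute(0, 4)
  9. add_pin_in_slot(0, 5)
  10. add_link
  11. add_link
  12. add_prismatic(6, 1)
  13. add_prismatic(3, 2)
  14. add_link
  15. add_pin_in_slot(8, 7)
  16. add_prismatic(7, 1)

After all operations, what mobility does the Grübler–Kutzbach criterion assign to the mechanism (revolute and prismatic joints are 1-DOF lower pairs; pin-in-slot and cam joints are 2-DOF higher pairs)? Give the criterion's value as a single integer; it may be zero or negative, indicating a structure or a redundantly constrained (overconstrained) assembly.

link 0 = ground. State L|J1|J2 = 1|0|0
+link1  2|0|0
+link2  3|0|0
C(1,0) f=2→J2  3|0|1
+link3  4|0|1
R(2,1) f=1→J1  4|1|1
+link4  5|1|1
+link5  6|1|1
R(0,4) f=1→J1  6|2|1
PS(0,5) f=2→J2  6|2|2
+link6  7|2|2
+link7  8|2|2
P(6,1) f=1→J1  8|3|2
P(3,2) f=1→J1  8|4|2
+link8  9|4|2
PS(8,7) f=2→J2  9|4|3
P(7,1) f=1→J1  9|5|3
M = 3(9−1)−2·5−3 = 24−10−3 = 11

M = 11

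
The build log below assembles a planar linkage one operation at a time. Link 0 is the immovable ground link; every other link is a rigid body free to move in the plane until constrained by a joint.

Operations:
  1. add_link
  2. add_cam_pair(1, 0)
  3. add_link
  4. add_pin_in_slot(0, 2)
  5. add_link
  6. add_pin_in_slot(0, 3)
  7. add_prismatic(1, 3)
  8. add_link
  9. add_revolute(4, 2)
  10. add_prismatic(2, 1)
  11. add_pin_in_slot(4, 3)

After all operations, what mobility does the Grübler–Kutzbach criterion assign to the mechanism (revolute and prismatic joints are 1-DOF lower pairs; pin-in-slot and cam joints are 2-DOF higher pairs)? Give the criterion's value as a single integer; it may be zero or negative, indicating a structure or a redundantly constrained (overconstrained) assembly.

ground; <1,0,0>
#1 <2,0,0>
C:1↔0 J2 <2,0,1>
#2 <3,0,1>
PS:0↔2 J2 <3,0,2>
#3 <4,0,2>
PS:0↔3 J2 <4,0,3>
P:1↔3 J1 <4,1,3>
#4 <5,1,3>
R:4↔2 J1 <5,2,3>
P:2↔1 J1 <5,3,3>
PS:4↔3 J2 <5,3,4>
3×4 − 2×3 − 1×4 = 2

M = 2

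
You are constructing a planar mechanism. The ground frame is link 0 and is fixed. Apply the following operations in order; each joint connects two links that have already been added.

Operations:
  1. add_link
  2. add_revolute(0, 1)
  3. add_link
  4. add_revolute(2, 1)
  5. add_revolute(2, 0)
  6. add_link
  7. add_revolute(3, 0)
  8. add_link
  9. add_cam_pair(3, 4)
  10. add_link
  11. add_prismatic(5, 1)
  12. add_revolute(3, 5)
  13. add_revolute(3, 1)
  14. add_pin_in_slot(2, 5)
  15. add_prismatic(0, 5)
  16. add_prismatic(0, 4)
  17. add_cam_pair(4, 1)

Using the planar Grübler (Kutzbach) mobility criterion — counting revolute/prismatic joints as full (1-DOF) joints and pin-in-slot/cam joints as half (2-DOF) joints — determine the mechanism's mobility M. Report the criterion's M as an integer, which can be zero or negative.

L=1 J1=0 J2=0
add link → L=2 J1=0 J2=0
R@0,1 dof=1 J1 → L=2 J1=1 J2=0
add link → L=3 J1=1 J2=0
R@2,1 dof=1 J1 → L=3 J1=2 J2=0
R@2,0 dof=1 J1 → L=3 J1=3 J2=0
add link → L=4 J1=3 J2=0
R@3,0 dof=1 J1 → L=4 J1=4 J2=0
add link → L=5 J1=4 J2=0
C@3,4 dof=2 J2 → L=5 J1=4 J2=1
add link → L=6 J1=4 J2=1
P@5,1 dof=1 J1 → L=6 J1=5 J2=1
R@3,5 dof=1 J1 → L=6 J1=6 J2=1
R@3,1 dof=1 J1 → L=6 J1=7 J2=1
PS@2,5 dof=2 J2 → L=6 J1=7 J2=2
P@0,5 dof=1 J1 → L=6 J1=8 J2=2
P@0,4 dof=1 J1 → L=6 J1=9 J2=2
C@4,1 dof=2 J2 → L=6 J1=9 J2=3
M=3(L−1)−2J1−J2=3·5−2·9−3=-6

M = -6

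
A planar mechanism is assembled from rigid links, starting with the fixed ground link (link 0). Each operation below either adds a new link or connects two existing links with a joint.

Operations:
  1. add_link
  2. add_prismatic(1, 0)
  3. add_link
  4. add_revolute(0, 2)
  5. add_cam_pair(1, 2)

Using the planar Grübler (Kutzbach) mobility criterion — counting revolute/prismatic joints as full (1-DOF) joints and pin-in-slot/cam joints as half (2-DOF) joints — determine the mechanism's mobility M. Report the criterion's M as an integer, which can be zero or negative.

M = 1

link 0 = ground. State L|J1|J2 = 1|0|0
+link1  2|0|0
P(1,0) f=1→J1  2|1|0
+link2  3|1|0
R(0,2) f=1→J1  3|2|0
C(1,2) f=2→J2  3|2|1
M = 3(3−1)−2·2−1 = 6−4−1 = 1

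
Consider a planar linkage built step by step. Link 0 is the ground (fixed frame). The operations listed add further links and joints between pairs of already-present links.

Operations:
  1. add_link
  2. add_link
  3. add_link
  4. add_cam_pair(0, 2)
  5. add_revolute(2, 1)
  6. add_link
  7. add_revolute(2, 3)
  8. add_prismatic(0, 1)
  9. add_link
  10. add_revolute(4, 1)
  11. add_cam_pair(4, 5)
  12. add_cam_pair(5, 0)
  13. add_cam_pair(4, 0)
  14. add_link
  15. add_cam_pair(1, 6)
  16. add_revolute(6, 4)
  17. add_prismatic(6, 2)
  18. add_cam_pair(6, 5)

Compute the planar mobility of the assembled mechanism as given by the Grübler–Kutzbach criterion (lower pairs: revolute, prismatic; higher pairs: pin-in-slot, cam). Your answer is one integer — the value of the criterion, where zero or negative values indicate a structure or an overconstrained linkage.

(L,J1,J2)=(1,0,0); link0 fixed
link1: (2,0,0)
link2: (3,0,0)
link3: (4,0,0)
C 0-2 [J2]: (4,0,1)
R 2-1 [J1]: (4,1,1)
link4: (5,1,1)
R 2-3 [J1]: (5,2,1)
P 0-1 [J1]: (5,3,1)
link5: (6,3,1)
R 4-1 [J1]: (6,4,1)
C 4-5 [J2]: (6,4,2)
C 5-0 [J2]: (6,4,3)
C 4-0 [J2]: (6,4,4)
link6: (7,4,4)
C 1-6 [J2]: (7,4,5)
R 6-4 [J1]: (7,5,5)
P 6-2 [J1]: (7,6,5)
C 6-5 [J2]: (7,6,6)
Grübler: 3·6 − 2·6 − 6 = 0

M = 0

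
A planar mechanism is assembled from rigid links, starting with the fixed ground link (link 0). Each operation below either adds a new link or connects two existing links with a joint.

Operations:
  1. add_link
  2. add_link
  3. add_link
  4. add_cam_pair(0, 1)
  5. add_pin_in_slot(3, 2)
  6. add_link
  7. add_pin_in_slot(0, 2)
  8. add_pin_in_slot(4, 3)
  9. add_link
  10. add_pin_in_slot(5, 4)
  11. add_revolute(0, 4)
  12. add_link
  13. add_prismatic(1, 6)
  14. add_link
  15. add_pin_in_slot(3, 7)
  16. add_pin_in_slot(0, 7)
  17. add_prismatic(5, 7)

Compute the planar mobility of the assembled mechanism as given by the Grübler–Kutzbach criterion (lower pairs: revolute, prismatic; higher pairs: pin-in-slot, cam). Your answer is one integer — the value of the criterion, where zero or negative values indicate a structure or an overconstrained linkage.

M = 8

link 0 = ground. State L|J1|J2 = 1|0|0
+link1  2|0|0
+link2  3|0|0
+link3  4|0|0
C(0,1) f=2→J2  4|0|1
PS(3,2) f=2→J2  4|0|2
+link4  5|0|2
PS(0,2) f=2→J2  5|0|3
PS(4,3) f=2→J2  5|0|4
+link5  6|0|4
PS(5,4) f=2→J2  6|0|5
R(0,4) f=1→J1  6|1|5
+link6  7|1|5
P(1,6) f=1→J1  7|2|5
+link7  8|2|5
PS(3,7) f=2→J2  8|2|6
PS(0,7) f=2→J2  8|2|7
P(5,7) f=1→J1  8|3|7
M = 3(8−1)−2·3−7 = 21−6−7 = 8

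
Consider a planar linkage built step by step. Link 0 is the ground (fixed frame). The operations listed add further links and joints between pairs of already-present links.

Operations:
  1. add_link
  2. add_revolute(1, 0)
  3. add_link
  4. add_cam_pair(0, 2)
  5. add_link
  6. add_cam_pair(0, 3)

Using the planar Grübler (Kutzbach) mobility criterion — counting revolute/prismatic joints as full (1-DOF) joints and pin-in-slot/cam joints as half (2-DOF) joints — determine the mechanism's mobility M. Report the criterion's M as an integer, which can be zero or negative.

M = 5

(L,J1,J2)=(1,0,0); link0 fixed
link1: (2,0,0)
R 1-0 [J1]: (2,1,0)
link2: (3,1,0)
C 0-2 [J2]: (3,1,1)
link3: (4,1,1)
C 0-3 [J2]: (4,1,2)
Grübler: 3·3 − 2·1 − 2 = 5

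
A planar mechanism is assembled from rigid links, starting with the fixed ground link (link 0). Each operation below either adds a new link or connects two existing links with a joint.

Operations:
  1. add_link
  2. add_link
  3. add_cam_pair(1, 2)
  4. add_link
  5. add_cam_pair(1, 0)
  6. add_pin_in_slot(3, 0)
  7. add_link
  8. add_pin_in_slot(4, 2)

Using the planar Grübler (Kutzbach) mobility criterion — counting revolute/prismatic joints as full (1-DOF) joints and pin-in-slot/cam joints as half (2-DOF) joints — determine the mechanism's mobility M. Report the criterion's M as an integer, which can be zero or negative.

M = 8

L=1 J1=0 J2=0
add link → L=2 J1=0 J2=0
add link → L=3 J1=0 J2=0
C@1,2 dof=2 J2 → L=3 J1=0 J2=1
add link → L=4 J1=0 J2=1
C@1,0 dof=2 J2 → L=4 J1=0 J2=2
PS@3,0 dof=2 J2 → L=4 J1=0 J2=3
add link → L=5 J1=0 J2=3
PS@4,2 dof=2 J2 → L=5 J1=0 J2=4
M=3(L−1)−2J1−J2=3·4−2·0−4=8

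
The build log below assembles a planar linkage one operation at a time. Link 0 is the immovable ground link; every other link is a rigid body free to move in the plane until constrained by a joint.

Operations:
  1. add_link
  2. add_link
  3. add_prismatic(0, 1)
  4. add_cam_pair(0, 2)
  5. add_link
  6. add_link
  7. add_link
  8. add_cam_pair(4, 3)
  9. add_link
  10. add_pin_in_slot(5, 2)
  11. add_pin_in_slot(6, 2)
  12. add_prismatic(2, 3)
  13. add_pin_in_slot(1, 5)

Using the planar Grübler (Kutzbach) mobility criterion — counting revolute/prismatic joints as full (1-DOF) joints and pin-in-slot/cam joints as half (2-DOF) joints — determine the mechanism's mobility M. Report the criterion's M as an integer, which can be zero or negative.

M = 9

link 0 = ground. State L|J1|J2 = 1|0|0
+link1  2|0|0
+link2  3|0|0
P(0,1) f=1→J1  3|1|0
C(0,2) f=2→J2  3|1|1
+link3  4|1|1
+link4  5|1|1
+link5  6|1|1
C(4,3) f=2→J2  6|1|2
+link6  7|1|2
PS(5,2) f=2→J2  7|1|3
PS(6,2) f=2→J2  7|1|4
P(2,3) f=1→J1  7|2|4
PS(1,5) f=2→J2  7|2|5
M = 3(7−1)−2·2−5 = 18−4−5 = 9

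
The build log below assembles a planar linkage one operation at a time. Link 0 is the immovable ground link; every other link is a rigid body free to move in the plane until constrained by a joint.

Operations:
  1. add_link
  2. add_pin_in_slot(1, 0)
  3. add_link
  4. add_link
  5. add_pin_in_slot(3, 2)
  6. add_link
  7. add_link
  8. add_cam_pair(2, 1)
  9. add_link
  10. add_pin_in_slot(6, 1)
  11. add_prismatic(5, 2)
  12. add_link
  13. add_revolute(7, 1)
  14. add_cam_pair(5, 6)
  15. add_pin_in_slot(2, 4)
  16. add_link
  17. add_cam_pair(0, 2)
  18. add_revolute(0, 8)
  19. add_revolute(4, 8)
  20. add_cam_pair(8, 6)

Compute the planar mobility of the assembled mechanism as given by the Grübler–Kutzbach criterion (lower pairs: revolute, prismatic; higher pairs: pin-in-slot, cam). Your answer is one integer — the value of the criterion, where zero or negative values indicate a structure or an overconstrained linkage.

L=1 J1=0 J2=0
add link → L=2 J1=0 J2=0
PS@1,0 dof=2 J2 → L=2 J1=0 J2=1
add link → L=3 J1=0 J2=1
add link → L=4 J1=0 J2=1
PS@3,2 dof=2 J2 → L=4 J1=0 J2=2
add link → L=5 J1=0 J2=2
add link → L=6 J1=0 J2=2
C@2,1 dof=2 J2 → L=6 J1=0 J2=3
add link → L=7 J1=0 J2=3
PS@6,1 dof=2 J2 → L=7 J1=0 J2=4
P@5,2 dof=1 J1 → L=7 J1=1 J2=4
add link → L=8 J1=1 J2=4
R@7,1 dof=1 J1 → L=8 J1=2 J2=4
C@5,6 dof=2 J2 → L=8 J1=2 J2=5
PS@2,4 dof=2 J2 → L=8 J1=2 J2=6
add link → L=9 J1=2 J2=6
C@0,2 dof=2 J2 → L=9 J1=2 J2=7
R@0,8 dof=1 J1 → L=9 J1=3 J2=7
R@4,8 dof=1 J1 → L=9 J1=4 J2=7
C@8,6 dof=2 J2 → L=9 J1=4 J2=8
M=3(L−1)−2J1−J2=3·8−2·4−8=8

M = 8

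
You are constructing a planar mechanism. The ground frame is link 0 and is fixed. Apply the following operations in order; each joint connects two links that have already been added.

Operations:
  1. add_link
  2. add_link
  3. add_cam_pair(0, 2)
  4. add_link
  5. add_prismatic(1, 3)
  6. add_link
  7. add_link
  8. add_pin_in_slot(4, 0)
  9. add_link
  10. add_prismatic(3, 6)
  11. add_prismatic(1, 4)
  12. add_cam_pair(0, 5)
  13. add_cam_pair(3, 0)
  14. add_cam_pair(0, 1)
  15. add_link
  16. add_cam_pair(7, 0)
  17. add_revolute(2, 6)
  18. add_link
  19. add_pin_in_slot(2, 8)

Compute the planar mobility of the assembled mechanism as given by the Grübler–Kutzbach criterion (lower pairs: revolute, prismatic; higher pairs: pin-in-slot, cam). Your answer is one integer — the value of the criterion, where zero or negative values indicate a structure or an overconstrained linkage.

[1;0;0] (link 0 is ground)
L+ [2;0;0]
L+ [3;0;0]
C(0,2)∈J2 [3;0;1]
L+ [4;0;1]
P(1,3)∈J1 [4;1;1]
L+ [5;1;1]
L+ [6;1;1]
PS(4,0)∈J2 [6;1;2]
L+ [7;1;2]
P(3,6)∈J1 [7;2;2]
P(1,4)∈J1 [7;3;2]
C(0,5)∈J2 [7;3;3]
C(3,0)∈J2 [7;3;4]
C(0,1)∈J2 [7;3;5]
L+ [8;3;5]
C(7,0)∈J2 [8;3;6]
R(2,6)∈J1 [8;4;6]
L+ [9;4;6]
PS(2,8)∈J2 [9;4;7]
mobility = 24 − 8 − 7 = 9

M = 9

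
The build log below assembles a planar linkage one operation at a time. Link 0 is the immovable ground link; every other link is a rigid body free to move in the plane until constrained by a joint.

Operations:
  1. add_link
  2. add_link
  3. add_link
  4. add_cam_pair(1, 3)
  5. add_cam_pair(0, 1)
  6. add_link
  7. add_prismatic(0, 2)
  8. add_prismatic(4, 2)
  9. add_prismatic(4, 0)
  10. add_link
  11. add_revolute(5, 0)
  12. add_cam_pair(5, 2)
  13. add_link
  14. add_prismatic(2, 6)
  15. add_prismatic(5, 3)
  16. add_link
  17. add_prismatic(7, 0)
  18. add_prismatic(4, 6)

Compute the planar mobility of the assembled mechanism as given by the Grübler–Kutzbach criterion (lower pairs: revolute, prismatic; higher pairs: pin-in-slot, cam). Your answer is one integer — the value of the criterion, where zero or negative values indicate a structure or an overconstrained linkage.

(L,J1,J2)=(1,0,0); link0 fixed
link1: (2,0,0)
link2: (3,0,0)
link3: (4,0,0)
C 1-3 [J2]: (4,0,1)
C 0-1 [J2]: (4,0,2)
link4: (5,0,2)
P 0-2 [J1]: (5,1,2)
P 4-2 [J1]: (5,2,2)
P 4-0 [J1]: (5,3,2)
link5: (6,3,2)
R 5-0 [J1]: (6,4,2)
C 5-2 [J2]: (6,4,3)
link6: (7,4,3)
P 2-6 [J1]: (7,5,3)
P 5-3 [J1]: (7,6,3)
link7: (8,6,3)
P 7-0 [J1]: (8,7,3)
P 4-6 [J1]: (8,8,3)
Grübler: 3·7 − 2·8 − 3 = 2

M = 2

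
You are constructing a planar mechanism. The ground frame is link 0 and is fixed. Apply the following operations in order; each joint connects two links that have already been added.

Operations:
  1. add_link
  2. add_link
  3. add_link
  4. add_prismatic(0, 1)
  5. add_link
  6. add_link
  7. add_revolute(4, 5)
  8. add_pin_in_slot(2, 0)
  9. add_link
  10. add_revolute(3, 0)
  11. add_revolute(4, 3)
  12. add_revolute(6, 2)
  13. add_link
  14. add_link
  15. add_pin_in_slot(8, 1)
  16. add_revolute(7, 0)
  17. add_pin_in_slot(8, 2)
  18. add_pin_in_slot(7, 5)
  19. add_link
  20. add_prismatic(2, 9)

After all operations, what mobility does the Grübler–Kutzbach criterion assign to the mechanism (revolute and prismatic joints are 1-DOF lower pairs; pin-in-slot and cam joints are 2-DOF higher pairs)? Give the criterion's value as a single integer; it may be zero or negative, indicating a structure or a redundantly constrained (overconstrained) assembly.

[1;0;0] (link 0 is ground)
L+ [2;0;0]
L+ [3;0;0]
L+ [4;0;0]
P(0,1)∈J1 [4;1;0]
L+ [5;1;0]
L+ [6;1;0]
R(4,5)∈J1 [6;2;0]
PS(2,0)∈J2 [6;2;1]
L+ [7;2;1]
R(3,0)∈J1 [7;3;1]
R(4,3)∈J1 [7;4;1]
R(6,2)∈J1 [7;5;1]
L+ [8;5;1]
L+ [9;5;1]
PS(8,1)∈J2 [9;5;2]
R(7,0)∈J1 [9;6;2]
PS(8,2)∈J2 [9;6;3]
PS(7,5)∈J2 [9;6;4]
L+ [10;6;4]
P(2,9)∈J1 [10;7;4]
mobility = 27 − 14 − 4 = 9

M = 9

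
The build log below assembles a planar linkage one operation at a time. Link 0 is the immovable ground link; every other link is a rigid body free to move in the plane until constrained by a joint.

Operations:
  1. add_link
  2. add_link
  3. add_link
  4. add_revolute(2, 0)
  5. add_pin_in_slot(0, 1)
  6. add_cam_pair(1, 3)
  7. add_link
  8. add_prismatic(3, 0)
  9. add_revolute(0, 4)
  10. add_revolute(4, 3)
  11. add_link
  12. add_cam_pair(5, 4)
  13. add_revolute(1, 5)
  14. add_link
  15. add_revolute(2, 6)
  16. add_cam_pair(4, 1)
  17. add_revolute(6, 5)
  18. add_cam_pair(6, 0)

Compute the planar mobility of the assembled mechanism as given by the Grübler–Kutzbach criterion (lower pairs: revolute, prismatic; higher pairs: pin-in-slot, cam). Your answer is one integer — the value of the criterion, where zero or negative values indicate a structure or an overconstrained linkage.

(L,J1,J2)=(1,0,0); link0 fixed
link1: (2,0,0)
link2: (3,0,0)
link3: (4,0,0)
R 2-0 [J1]: (4,1,0)
PS 0-1 [J2]: (4,1,1)
C 1-3 [J2]: (4,1,2)
link4: (5,1,2)
P 3-0 [J1]: (5,2,2)
R 0-4 [J1]: (5,3,2)
R 4-3 [J1]: (5,4,2)
link5: (6,4,2)
C 5-4 [J2]: (6,4,3)
R 1-5 [J1]: (6,5,3)
link6: (7,5,3)
R 2-6 [J1]: (7,6,3)
C 4-1 [J2]: (7,6,4)
R 6-5 [J1]: (7,7,4)
C 6-0 [J2]: (7,7,5)
Grübler: 3·6 − 2·7 − 5 = -1

M = -1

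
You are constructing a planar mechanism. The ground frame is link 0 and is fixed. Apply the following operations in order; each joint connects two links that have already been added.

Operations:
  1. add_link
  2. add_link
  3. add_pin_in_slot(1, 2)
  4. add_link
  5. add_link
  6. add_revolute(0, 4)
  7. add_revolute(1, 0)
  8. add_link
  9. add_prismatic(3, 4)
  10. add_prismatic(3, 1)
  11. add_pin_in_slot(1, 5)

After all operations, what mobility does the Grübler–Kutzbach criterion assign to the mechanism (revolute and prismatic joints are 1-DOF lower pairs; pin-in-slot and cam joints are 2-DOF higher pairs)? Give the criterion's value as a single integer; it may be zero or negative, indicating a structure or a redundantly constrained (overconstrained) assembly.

M = 5

ground; <1,0,0>
#1 <2,0,0>
#2 <3,0,0>
PS:1↔2 J2 <3,0,1>
#3 <4,0,1>
#4 <5,0,1>
R:0↔4 J1 <5,1,1>
R:1↔0 J1 <5,2,1>
#5 <6,2,1>
P:3↔4 J1 <6,3,1>
P:3↔1 J1 <6,4,1>
PS:1↔5 J2 <6,4,2>
3×5 − 2×4 − 1×2 = 5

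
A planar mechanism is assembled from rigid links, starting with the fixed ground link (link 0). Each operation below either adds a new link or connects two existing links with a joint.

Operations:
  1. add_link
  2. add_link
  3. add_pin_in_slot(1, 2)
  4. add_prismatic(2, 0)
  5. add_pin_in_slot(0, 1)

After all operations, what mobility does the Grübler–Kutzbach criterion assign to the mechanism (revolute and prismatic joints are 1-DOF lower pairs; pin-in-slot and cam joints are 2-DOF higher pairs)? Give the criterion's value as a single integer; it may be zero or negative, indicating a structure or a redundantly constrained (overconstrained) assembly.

ground; <1,0,0>
#1 <2,0,0>
#2 <3,0,0>
PS:1↔2 J2 <3,0,1>
P:2↔0 J1 <3,1,1>
PS:0↔1 J2 <3,1,2>
3×2 − 2×1 − 1×2 = 2

M = 2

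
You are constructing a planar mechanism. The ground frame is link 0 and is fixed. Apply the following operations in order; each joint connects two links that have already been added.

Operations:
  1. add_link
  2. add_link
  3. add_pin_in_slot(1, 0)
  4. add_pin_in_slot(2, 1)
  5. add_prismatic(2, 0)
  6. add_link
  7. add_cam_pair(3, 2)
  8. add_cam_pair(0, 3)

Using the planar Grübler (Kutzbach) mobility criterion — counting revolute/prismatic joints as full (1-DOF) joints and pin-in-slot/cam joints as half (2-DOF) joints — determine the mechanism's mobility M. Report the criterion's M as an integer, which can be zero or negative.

(L,J1,J2)=(1,0,0); link0 fixed
link1: (2,0,0)
link2: (3,0,0)
PS 1-0 [J2]: (3,0,1)
PS 2-1 [J2]: (3,0,2)
P 2-0 [J1]: (3,1,2)
link3: (4,1,2)
C 3-2 [J2]: (4,1,3)
C 0-3 [J2]: (4,1,4)
Grübler: 3·3 − 2·1 − 4 = 3

M = 3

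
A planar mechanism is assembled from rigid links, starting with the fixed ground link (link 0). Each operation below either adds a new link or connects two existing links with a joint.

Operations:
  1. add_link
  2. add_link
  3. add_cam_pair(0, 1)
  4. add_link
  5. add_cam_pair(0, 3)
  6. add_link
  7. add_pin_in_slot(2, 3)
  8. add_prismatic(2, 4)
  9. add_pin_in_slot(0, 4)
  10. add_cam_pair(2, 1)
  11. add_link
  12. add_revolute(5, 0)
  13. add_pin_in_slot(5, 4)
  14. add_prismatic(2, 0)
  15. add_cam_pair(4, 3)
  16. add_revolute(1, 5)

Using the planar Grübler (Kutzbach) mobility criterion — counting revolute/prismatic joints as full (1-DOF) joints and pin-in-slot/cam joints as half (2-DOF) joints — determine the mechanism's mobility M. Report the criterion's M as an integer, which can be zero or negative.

M = 0

L=1 J1=0 J2=0
add link → L=2 J1=0 J2=0
add link → L=3 J1=0 J2=0
C@0,1 dof=2 J2 → L=3 J1=0 J2=1
add link → L=4 J1=0 J2=1
C@0,3 dof=2 J2 → L=4 J1=0 J2=2
add link → L=5 J1=0 J2=2
PS@2,3 dof=2 J2 → L=5 J1=0 J2=3
P@2,4 dof=1 J1 → L=5 J1=1 J2=3
PS@0,4 dof=2 J2 → L=5 J1=1 J2=4
C@2,1 dof=2 J2 → L=5 J1=1 J2=5
add link → L=6 J1=1 J2=5
R@5,0 dof=1 J1 → L=6 J1=2 J2=5
PS@5,4 dof=2 J2 → L=6 J1=2 J2=6
P@2,0 dof=1 J1 → L=6 J1=3 J2=6
C@4,3 dof=2 J2 → L=6 J1=3 J2=7
R@1,5 dof=1 J1 → L=6 J1=4 J2=7
M=3(L−1)−2J1−J2=3·5−2·4−7=0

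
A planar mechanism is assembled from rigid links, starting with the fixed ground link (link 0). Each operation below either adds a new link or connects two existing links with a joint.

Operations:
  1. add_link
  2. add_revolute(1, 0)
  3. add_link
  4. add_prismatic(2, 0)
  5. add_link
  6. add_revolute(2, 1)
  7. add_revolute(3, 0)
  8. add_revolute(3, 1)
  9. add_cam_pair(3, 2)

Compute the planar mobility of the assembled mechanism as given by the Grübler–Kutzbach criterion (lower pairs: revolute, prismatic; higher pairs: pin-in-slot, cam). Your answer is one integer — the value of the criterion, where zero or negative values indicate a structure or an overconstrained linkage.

link 0 = ground. State L|J1|J2 = 1|0|0
+link1  2|0|0
R(1,0) f=1→J1  2|1|0
+link2  3|1|0
P(2,0) f=1→J1  3|2|0
+link3  4|2|0
R(2,1) f=1→J1  4|3|0
R(3,0) f=1→J1  4|4|0
R(3,1) f=1→J1  4|5|0
C(3,2) f=2→J2  4|5|1
M = 3(4−1)−2·5−1 = 9−10−1 = -2

M = -2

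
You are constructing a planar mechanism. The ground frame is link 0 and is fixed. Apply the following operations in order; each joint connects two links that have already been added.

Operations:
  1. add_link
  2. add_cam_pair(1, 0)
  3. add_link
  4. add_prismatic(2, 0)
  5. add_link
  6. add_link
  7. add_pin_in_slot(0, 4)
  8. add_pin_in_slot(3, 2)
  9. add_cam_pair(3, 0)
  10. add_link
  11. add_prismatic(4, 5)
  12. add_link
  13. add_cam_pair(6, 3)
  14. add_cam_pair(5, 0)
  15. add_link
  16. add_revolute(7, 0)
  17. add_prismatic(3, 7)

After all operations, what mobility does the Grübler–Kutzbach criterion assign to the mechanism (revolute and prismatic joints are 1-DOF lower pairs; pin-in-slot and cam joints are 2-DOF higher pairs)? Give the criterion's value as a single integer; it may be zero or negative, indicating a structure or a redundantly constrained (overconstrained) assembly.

M = 7

L=1 J1=0 J2=0
add link → L=2 J1=0 J2=0
C@1,0 dof=2 J2 → L=2 J1=0 J2=1
add link → L=3 J1=0 J2=1
P@2,0 dof=1 J1 → L=3 J1=1 J2=1
add link → L=4 J1=1 J2=1
add link → L=5 J1=1 J2=1
PS@0,4 dof=2 J2 → L=5 J1=1 J2=2
PS@3,2 dof=2 J2 → L=5 J1=1 J2=3
C@3,0 dof=2 J2 → L=5 J1=1 J2=4
add link → L=6 J1=1 J2=4
P@4,5 dof=1 J1 → L=6 J1=2 J2=4
add link → L=7 J1=2 J2=4
C@6,3 dof=2 J2 → L=7 J1=2 J2=5
C@5,0 dof=2 J2 → L=7 J1=2 J2=6
add link → L=8 J1=2 J2=6
R@7,0 dof=1 J1 → L=8 J1=3 J2=6
P@3,7 dof=1 J1 → L=8 J1=4 J2=6
M=3(L−1)−2J1−J2=3·7−2·4−6=7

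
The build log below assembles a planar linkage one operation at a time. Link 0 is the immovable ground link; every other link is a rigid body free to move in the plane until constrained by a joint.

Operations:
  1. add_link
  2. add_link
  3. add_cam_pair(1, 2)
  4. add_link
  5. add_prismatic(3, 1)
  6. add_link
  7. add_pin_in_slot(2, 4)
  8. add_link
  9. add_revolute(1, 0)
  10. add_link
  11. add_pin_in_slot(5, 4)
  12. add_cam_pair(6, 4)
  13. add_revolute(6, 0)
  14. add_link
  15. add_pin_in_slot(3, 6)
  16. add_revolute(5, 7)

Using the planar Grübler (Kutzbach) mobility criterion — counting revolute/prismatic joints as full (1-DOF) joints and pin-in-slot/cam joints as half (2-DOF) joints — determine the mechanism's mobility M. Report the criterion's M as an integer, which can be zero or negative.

M = 8

[1;0;0] (link 0 is ground)
L+ [2;0;0]
L+ [3;0;0]
C(1,2)∈J2 [3;0;1]
L+ [4;0;1]
P(3,1)∈J1 [4;1;1]
L+ [5;1;1]
PS(2,4)∈J2 [5;1;2]
L+ [6;1;2]
R(1,0)∈J1 [6;2;2]
L+ [7;2;2]
PS(5,4)∈J2 [7;2;3]
C(6,4)∈J2 [7;2;4]
R(6,0)∈J1 [7;3;4]
L+ [8;3;4]
PS(3,6)∈J2 [8;3;5]
R(5,7)∈J1 [8;4;5]
mobility = 21 − 8 − 5 = 8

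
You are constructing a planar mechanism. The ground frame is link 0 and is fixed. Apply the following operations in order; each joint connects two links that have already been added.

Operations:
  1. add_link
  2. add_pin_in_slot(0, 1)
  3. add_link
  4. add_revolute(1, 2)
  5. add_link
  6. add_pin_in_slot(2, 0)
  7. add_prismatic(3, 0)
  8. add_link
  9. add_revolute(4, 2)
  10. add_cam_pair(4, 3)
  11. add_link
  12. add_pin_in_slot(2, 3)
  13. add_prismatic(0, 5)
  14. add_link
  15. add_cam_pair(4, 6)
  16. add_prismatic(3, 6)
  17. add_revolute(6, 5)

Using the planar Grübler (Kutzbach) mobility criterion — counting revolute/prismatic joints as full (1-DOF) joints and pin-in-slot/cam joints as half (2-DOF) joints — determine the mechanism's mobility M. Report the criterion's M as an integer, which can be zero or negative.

M = 1

link 0 = ground. State L|J1|J2 = 1|0|0
+link1  2|0|0
PS(0,1) f=2→J2  2|0|1
+link2  3|0|1
R(1,2) f=1→J1  3|1|1
+link3  4|1|1
PS(2,0) f=2→J2  4|1|2
P(3,0) f=1→J1  4|2|2
+link4  5|2|2
R(4,2) f=1→J1  5|3|2
C(4,3) f=2→J2  5|3|3
+link5  6|3|3
PS(2,3) f=2→J2  6|3|4
P(0,5) f=1→J1  6|4|4
+link6  7|4|4
C(4,6) f=2→J2  7|4|5
P(3,6) f=1→J1  7|5|5
R(6,5) f=1→J1  7|6|5
M = 3(7−1)−2·6−5 = 18−12−5 = 1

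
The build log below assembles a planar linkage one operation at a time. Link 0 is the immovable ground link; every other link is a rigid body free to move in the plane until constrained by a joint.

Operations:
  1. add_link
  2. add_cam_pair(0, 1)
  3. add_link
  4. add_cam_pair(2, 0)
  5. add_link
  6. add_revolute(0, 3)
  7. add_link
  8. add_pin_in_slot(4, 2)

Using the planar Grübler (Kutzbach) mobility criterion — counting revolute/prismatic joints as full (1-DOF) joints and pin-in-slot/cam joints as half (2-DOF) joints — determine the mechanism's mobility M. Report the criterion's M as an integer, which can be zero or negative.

link 0 = ground. State L|J1|J2 = 1|0|0
+link1  2|0|0
C(0,1) f=2→J2  2|0|1
+link2  3|0|1
C(2,0) f=2→J2  3|0|2
+link3  4|0|2
R(0,3) f=1→J1  4|1|2
+link4  5|1|2
PS(4,2) f=2→J2  5|1|3
M = 3(5−1)−2·1−3 = 12−2−3 = 7

M = 7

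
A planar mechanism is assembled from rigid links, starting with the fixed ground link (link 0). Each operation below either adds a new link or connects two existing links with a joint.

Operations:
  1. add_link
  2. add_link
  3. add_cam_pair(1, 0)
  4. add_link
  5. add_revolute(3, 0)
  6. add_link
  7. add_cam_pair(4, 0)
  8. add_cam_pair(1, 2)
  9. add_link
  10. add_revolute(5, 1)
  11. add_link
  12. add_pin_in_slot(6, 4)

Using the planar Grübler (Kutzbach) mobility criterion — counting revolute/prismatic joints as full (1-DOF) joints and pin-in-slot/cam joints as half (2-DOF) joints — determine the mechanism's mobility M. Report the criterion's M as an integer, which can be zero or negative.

[1;0;0] (link 0 is ground)
L+ [2;0;0]
L+ [3;0;0]
C(1,0)∈J2 [3;0;1]
L+ [4;0;1]
R(3,0)∈J1 [4;1;1]
L+ [5;1;1]
C(4,0)∈J2 [5;1;2]
C(1,2)∈J2 [5;1;3]
L+ [6;1;3]
R(5,1)∈J1 [6;2;3]
L+ [7;2;3]
PS(6,4)∈J2 [7;2;4]
mobility = 18 − 4 − 4 = 10

M = 10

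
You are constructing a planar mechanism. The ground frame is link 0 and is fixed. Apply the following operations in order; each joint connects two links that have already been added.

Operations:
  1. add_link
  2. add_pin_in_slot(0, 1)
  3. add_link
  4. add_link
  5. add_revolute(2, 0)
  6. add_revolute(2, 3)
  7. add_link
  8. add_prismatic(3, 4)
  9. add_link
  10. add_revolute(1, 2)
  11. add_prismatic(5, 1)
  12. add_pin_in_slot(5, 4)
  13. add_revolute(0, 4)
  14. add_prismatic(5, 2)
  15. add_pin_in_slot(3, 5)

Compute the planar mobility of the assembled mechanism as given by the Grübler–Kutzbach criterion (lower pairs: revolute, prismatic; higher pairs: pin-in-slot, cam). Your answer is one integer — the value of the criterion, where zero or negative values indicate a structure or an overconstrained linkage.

M = -2

[1;0;0] (link 0 is ground)
L+ [2;0;0]
PS(0,1)∈J2 [2;0;1]
L+ [3;0;1]
L+ [4;0;1]
R(2,0)∈J1 [4;1;1]
R(2,3)∈J1 [4;2;1]
L+ [5;2;1]
P(3,4)∈J1 [5;3;1]
L+ [6;3;1]
R(1,2)∈J1 [6;4;1]
P(5,1)∈J1 [6;5;1]
PS(5,4)∈J2 [6;5;2]
R(0,4)∈J1 [6;6;2]
P(5,2)∈J1 [6;7;2]
PS(3,5)∈J2 [6;7;3]
mobility = 15 − 14 − 3 = -2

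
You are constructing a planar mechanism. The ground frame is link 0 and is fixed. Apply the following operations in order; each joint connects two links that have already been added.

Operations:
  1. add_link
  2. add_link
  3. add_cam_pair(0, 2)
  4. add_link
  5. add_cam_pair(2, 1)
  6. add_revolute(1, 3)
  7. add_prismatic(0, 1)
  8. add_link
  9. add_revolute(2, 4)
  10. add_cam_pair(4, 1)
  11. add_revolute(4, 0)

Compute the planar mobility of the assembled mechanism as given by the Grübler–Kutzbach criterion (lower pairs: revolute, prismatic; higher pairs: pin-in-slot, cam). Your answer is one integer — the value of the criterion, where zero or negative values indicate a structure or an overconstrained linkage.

M = 1

link 0 = ground. State L|J1|J2 = 1|0|0
+link1  2|0|0
+link2  3|0|0
C(0,2) f=2→J2  3|0|1
+link3  4|0|1
C(2,1) f=2→J2  4|0|2
R(1,3) f=1→J1  4|1|2
P(0,1) f=1→J1  4|2|2
+link4  5|2|2
R(2,4) f=1→J1  5|3|2
C(4,1) f=2→J2  5|3|3
R(4,0) f=1→J1  5|4|3
M = 3(5−1)−2·4−3 = 12−8−3 = 1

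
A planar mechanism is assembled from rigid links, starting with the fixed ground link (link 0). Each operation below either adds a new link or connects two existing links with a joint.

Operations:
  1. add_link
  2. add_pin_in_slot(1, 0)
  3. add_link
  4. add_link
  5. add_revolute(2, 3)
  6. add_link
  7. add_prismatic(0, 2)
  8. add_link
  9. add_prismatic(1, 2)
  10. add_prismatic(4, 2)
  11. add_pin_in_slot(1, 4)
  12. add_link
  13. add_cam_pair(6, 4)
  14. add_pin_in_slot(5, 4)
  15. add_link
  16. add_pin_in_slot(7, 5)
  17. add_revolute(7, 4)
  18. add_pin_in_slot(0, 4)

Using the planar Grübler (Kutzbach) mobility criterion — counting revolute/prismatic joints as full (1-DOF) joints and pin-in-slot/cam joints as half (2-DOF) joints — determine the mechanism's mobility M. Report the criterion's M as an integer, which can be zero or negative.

L=1 J1=0 J2=0
add link → L=2 J1=0 J2=0
PS@1,0 dof=2 J2 → L=2 J1=0 J2=1
add link → L=3 J1=0 J2=1
add link → L=4 J1=0 J2=1
R@2,3 dof=1 J1 → L=4 J1=1 J2=1
add link → L=5 J1=1 J2=1
P@0,2 dof=1 J1 → L=5 J1=2 J2=1
add link → L=6 J1=2 J2=1
P@1,2 dof=1 J1 → L=6 J1=3 J2=1
P@4,2 dof=1 J1 → L=6 J1=4 J2=1
PS@1,4 dof=2 J2 → L=6 J1=4 J2=2
add link → L=7 J1=4 J2=2
C@6,4 dof=2 J2 → L=7 J1=4 J2=3
PS@5,4 dof=2 J2 → L=7 J1=4 J2=4
add link → L=8 J1=4 J2=4
PS@7,5 dof=2 J2 → L=8 J1=4 J2=5
R@7,4 dof=1 J1 → L=8 J1=5 J2=5
PS@0,4 dof=2 J2 → L=8 J1=5 J2=6
M=3(L−1)−2J1−J2=3·7−2·5−6=5

M = 5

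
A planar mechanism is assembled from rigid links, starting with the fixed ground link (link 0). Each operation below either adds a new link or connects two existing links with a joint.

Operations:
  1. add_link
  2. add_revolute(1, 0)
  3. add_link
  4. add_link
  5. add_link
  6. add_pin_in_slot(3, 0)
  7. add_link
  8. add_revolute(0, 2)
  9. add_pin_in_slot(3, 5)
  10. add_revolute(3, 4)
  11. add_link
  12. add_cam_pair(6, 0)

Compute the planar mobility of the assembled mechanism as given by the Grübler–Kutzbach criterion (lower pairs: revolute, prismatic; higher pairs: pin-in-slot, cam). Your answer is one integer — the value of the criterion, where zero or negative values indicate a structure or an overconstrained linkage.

ground; <1,0,0>
#1 <2,0,0>
R:1↔0 J1 <2,1,0>
#2 <3,1,0>
#3 <4,1,0>
#4 <5,1,0>
PS:3↔0 J2 <5,1,1>
#5 <6,1,1>
R:0↔2 J1 <6,2,1>
PS:3↔5 J2 <6,2,2>
R:3↔4 J1 <6,3,2>
#6 <7,3,2>
C:6↔0 J2 <7,3,3>
3×6 − 2×3 − 1×3 = 9

M = 9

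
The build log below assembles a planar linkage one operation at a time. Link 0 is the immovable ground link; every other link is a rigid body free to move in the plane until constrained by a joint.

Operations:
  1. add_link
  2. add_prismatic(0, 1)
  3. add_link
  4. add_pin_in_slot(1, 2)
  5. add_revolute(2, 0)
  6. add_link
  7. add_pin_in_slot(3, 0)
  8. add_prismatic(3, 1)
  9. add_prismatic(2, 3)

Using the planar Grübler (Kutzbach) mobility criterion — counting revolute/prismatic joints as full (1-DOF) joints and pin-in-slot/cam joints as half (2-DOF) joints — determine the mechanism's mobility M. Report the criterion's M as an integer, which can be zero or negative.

(L,J1,J2)=(1,0,0); link0 fixed
link1: (2,0,0)
P 0-1 [J1]: (2,1,0)
link2: (3,1,0)
PS 1-2 [J2]: (3,1,1)
R 2-0 [J1]: (3,2,1)
link3: (4,2,1)
PS 3-0 [J2]: (4,2,2)
P 3-1 [J1]: (4,3,2)
P 2-3 [J1]: (4,4,2)
Grübler: 3·3 − 2·4 − 2 = -1

M = -1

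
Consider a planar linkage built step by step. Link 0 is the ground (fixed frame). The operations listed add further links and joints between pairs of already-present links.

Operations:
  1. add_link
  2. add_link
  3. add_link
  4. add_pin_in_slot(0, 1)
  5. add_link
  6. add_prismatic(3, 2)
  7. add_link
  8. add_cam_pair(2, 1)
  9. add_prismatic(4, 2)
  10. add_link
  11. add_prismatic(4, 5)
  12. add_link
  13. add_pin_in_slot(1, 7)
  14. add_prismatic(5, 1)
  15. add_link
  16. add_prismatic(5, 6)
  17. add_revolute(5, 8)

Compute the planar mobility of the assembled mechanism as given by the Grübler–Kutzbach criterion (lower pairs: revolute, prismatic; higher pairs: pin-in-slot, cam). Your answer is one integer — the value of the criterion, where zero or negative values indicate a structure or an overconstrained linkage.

M = 9

(L,J1,J2)=(1,0,0); link0 fixed
link1: (2,0,0)
link2: (3,0,0)
link3: (4,0,0)
PS 0-1 [J2]: (4,0,1)
link4: (5,0,1)
P 3-2 [J1]: (5,1,1)
link5: (6,1,1)
C 2-1 [J2]: (6,1,2)
P 4-2 [J1]: (6,2,2)
link6: (7,2,2)
P 4-5 [J1]: (7,3,2)
link7: (8,3,2)
PS 1-7 [J2]: (8,3,3)
P 5-1 [J1]: (8,4,3)
link8: (9,4,3)
P 5-6 [J1]: (9,5,3)
R 5-8 [J1]: (9,6,3)
Grübler: 3·8 − 2·6 − 3 = 9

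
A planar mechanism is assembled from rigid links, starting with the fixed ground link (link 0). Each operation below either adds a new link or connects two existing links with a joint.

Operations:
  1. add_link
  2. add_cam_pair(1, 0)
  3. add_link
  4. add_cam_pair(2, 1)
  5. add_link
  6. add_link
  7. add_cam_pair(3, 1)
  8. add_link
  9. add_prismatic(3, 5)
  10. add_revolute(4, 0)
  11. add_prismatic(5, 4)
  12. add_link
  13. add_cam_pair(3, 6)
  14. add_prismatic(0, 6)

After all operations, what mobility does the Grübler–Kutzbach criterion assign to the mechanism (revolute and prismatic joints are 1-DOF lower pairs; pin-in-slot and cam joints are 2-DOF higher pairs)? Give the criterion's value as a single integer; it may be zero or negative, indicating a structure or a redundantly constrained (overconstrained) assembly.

M = 6

(L,J1,J2)=(1,0,0); link0 fixed
link1: (2,0,0)
C 1-0 [J2]: (2,0,1)
link2: (3,0,1)
C 2-1 [J2]: (3,0,2)
link3: (4,0,2)
link4: (5,0,2)
C 3-1 [J2]: (5,0,3)
link5: (6,0,3)
P 3-5 [J1]: (6,1,3)
R 4-0 [J1]: (6,2,3)
P 5-4 [J1]: (6,3,3)
link6: (7,3,3)
C 3-6 [J2]: (7,3,4)
P 0-6 [J1]: (7,4,4)
Grübler: 3·6 − 2·4 − 4 = 6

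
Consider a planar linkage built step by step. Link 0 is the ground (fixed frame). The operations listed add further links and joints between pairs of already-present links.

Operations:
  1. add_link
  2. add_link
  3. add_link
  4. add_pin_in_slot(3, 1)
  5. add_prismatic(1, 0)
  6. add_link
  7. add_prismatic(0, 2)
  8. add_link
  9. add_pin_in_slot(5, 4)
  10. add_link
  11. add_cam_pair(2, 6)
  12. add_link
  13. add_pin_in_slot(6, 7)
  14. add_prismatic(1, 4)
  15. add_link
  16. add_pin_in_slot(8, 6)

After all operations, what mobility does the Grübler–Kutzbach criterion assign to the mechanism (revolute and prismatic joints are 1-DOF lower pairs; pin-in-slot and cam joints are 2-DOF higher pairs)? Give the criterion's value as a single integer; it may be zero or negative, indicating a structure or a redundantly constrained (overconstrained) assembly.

ground; <1,0,0>
#1 <2,0,0>
#2 <3,0,0>
#3 <4,0,0>
PS:3↔1 J2 <4,0,1>
P:1↔0 J1 <4,1,1>
#4 <5,1,1>
P:0↔2 J1 <5,2,1>
#5 <6,2,1>
PS:5↔4 J2 <6,2,2>
#6 <7,2,2>
C:2↔6 J2 <7,2,3>
#7 <8,2,3>
PS:6↔7 J2 <8,2,4>
P:1↔4 J1 <8,3,4>
#8 <9,3,4>
PS:8↔6 J2 <9,3,5>
3×8 − 2×3 − 1×5 = 13

M = 13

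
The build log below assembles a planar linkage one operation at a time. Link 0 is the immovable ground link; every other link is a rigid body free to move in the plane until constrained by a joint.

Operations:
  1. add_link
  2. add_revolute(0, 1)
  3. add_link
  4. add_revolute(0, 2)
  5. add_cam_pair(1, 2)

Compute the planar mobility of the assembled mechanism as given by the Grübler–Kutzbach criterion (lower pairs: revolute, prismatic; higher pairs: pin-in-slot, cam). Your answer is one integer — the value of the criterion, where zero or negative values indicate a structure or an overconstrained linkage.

M = 1

(L,J1,J2)=(1,0,0); link0 fixed
link1: (2,0,0)
R 0-1 [J1]: (2,1,0)
link2: (3,1,0)
R 0-2 [J1]: (3,2,0)
C 1-2 [J2]: (3,2,1)
Grübler: 3·2 − 2·2 − 1 = 1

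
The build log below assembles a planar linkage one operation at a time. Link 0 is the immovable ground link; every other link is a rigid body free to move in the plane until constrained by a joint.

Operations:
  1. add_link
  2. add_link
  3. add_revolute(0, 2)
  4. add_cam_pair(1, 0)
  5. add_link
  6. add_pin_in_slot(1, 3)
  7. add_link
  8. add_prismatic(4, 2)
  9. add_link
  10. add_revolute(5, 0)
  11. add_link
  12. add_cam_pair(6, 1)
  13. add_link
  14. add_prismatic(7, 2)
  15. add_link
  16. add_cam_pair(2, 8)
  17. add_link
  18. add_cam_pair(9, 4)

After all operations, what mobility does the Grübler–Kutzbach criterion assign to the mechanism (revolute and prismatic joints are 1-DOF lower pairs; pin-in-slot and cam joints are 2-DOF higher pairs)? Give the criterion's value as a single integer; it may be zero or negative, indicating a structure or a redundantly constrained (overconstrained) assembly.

ground; <1,0,0>
#1 <2,0,0>
#2 <3,0,0>
R:0↔2 J1 <3,1,0>
C:1↔0 J2 <3,1,1>
#3 <4,1,1>
PS:1↔3 J2 <4,1,2>
#4 <5,1,2>
P:4↔2 J1 <5,2,2>
#5 <6,2,2>
R:5↔0 J1 <6,3,2>
#6 <7,3,2>
C:6↔1 J2 <7,3,3>
#7 <8,3,3>
P:7↔2 J1 <8,4,3>
#8 <9,4,3>
C:2↔8 J2 <9,4,4>
#9 <10,4,4>
C:9↔4 J2 <10,4,5>
3×9 − 2×4 − 1×5 = 14

M = 14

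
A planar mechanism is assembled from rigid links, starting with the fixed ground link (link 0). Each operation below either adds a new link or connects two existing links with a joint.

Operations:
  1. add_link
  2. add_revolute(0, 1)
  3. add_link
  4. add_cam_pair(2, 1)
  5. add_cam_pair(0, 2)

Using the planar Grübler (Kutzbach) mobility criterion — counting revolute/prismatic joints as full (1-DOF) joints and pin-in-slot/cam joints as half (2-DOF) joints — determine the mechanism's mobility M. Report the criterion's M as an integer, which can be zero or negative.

ground; <1,0,0>
#1 <2,0,0>
R:0↔1 J1 <2,1,0>
#2 <3,1,0>
C:2↔1 J2 <3,1,1>
C:0↔2 J2 <3,1,2>
3×2 − 2×1 − 1×2 = 2

M = 2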